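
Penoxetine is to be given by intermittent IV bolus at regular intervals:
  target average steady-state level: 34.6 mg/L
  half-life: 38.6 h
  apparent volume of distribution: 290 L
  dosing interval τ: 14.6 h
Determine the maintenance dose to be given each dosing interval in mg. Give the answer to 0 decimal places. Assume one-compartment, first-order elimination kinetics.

2631 mg

k = ln2 / t½ = 0.693147 / 38.6 = 0.01796 h⁻¹
CL = k × Vd = 0.01796 × 290 = 5.208 L/h
At steady state, Dose/τ = Css × CL.
Dose = Css × CL × τ = 34.6 × 5.208 × 14.6 = 2631 mg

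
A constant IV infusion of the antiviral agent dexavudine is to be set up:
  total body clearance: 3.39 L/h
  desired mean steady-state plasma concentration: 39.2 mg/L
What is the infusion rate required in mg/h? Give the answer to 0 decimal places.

133 mg/h

At steady state, infusion rate R₀ = Css × CL = 39.2 × 3.390 = 132.9 mg/h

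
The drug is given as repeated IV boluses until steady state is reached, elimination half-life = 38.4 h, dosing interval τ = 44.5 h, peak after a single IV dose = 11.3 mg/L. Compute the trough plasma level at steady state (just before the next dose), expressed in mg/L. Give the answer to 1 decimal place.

9.2 mg/L

k = ln2 / t½ = 0.693147 / 38.4 = 0.01805 h⁻¹
e^(−kτ) = e^(−0.01805 × 44.5) = 0.4479
Accumulation ratio R = 1 / (1 − e^(−kτ)) = 1 / (1 − 0.4479) = 1.811
Steady-state trough = C₀ × R × e^(−kτ) = 11.3 × 1.811 × 0.4479 = 9.166 mg/L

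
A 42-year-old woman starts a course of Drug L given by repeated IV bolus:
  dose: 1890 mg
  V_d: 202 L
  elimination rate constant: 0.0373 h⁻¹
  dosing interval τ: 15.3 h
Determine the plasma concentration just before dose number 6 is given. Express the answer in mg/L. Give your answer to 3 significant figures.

C₀ per dose = Dose / Vd = 1890 / 202 = 9.356 mg/L
Fraction remaining after one interval: r = e^(−kτ) = e^(−0.03730 × 15.3) = 0.5651
Before dose 6, 5 doses have been given (aged 1τ, 2τ, 3τ, 4τ, 5τ).
C_trough = C₀ × (r + r² + … + r^5) = C₀ × r(1−r^5)/(1−r)
        = 9.356 × 0.5651 × (1 − 0.05763) / (1 − 0.5651) = 11.46 mg/L

11.5 mg/L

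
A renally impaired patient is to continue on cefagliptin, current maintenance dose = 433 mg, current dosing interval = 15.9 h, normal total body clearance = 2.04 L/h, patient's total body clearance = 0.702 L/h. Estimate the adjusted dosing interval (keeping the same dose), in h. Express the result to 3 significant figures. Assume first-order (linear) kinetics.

To keep the same average steady-state level, dosing rate must scale with clearance.
CL ratio = 0.702 / 2.04 = 0.3441
New interval (same dose) = 15.9 / 0.3441 = 46.21 h

46.2 h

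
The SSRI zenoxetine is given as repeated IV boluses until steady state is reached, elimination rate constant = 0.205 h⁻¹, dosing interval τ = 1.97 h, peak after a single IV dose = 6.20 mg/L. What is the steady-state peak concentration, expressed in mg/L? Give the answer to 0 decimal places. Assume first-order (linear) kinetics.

19 mg/L

e^(−kτ) = e^(−0.2050 × 1.97) = 0.6677
Accumulation ratio R = 1 / (1 − e^(−kτ)) = 1 / (1 − 0.6677) = 3.009
Steady-state peak = C₀ × R = 6.20 × 3.009 = 18.66 mg/L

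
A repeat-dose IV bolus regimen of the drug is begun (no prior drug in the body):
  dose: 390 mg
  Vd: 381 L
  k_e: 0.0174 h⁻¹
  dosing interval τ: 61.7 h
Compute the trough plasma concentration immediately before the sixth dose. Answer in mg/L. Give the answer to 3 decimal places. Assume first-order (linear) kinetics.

0.529 mg/L

C₀ per dose = Dose / Vd = 390 / 381 = 1.024 mg/L
Fraction remaining after one interval: r = e^(−kτ) = e^(−0.01740 × 61.7) = 0.3418
Before dose 6, 5 doses have been given (aged 1τ, 2τ, 3τ, 4τ, 5τ).
C_trough = C₀ × (r + r² + … + r^5) = C₀ × r(1−r^5)/(1−r)
        = 1.024 × 0.3418 × (1 − 0.004665) / (1 − 0.3418) = 0.5293 mg/L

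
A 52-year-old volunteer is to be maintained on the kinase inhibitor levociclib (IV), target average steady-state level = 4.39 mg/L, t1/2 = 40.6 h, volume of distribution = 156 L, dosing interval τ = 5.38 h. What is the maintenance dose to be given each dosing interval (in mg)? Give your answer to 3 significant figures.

62.9 mg

k = ln2 / t½ = 0.693147 / 40.6 = 0.01707 h⁻¹
CL = k × Vd = 0.01707 × 156 = 2.663 L/h
At steady state, Dose/τ = Css × CL.
Dose = Css × CL × τ = 4.39 × 2.663 × 5.38 = 62.90 mg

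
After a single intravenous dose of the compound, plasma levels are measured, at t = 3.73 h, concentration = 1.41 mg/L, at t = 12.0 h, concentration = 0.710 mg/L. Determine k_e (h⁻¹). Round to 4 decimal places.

k = ln(C₁/C₂) / (t₂ − t₁) = ln(1.41/0.710) / (12.0 − 3.73)
  = 0.6861 / 8.270 = 0.08296 h⁻¹

0.0830 h⁻¹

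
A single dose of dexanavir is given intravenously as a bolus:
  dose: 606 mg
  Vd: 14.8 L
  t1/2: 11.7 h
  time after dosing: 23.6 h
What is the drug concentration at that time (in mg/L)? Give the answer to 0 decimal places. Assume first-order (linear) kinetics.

10 mg/L

C₀ = Dose / Vd = 606.0 / 14.8 = 40.95 mg/L
k = ln2 / t½ = 0.693147 / 11.7 = 0.05924 h⁻¹
C = C₀ · e^(−k·t) = 40.95 × e^(−0.05924 × 23.6)
  = 40.95 × 0.2471 = 10.12 mg/L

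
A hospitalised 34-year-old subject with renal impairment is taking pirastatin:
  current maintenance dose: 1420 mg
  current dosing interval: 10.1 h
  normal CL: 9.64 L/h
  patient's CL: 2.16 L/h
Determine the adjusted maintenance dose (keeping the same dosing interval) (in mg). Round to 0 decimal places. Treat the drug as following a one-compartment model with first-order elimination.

318 mg

To keep the same average steady-state level, dosing rate must scale with clearance.
CL ratio = 2.16 / 9.64 = 0.2241
New dose (same interval) = 1420 × 0.2241 = 318.2 mg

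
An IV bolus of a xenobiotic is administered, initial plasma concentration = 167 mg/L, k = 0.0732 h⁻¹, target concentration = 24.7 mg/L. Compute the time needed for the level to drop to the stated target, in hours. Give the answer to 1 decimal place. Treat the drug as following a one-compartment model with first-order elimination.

26.1 h

t = ln(C₀ / C) / k = ln(167.0 / 24.7) / 0.07320
  = ln(6.761) / 0.07320 = 1.911 / 0.07320 = 26.11 h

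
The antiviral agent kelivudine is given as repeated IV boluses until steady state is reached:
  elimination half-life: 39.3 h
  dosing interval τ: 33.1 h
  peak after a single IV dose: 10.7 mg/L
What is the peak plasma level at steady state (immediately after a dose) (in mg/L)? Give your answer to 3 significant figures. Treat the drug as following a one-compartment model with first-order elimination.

k = ln2 / t½ = 0.693147 / 39.3 = 0.01764 h⁻¹
e^(−kτ) = e^(−0.01764 × 33.1) = 0.5577
Accumulation ratio R = 1 / (1 − e^(−kτ)) = 1 / (1 − 0.5577) = 2.261
Steady-state peak = C₀ × R = 10.7 × 2.261 = 24.19 mg/L

24.2 mg/L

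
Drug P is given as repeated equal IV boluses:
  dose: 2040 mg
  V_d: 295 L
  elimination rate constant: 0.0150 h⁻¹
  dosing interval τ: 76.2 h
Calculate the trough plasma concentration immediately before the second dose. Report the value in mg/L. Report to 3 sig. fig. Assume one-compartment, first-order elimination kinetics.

C₀ per dose = Dose / Vd = 2040 / 295 = 6.915 mg/L
Fraction remaining after one interval: r = e^(−kτ) = e^(−0.01500 × 76.2) = 0.3189
Before dose 2, 1 dose has been given (aged 1τ).
C_trough = C₀ × r = 6.915 × 0.3189 = 2.205 mg/L

2.21 mg/L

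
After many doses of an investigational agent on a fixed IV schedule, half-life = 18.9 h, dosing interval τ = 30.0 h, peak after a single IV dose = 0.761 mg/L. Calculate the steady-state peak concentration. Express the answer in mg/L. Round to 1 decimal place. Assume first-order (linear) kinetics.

1.1 mg/L

k = ln2 / t½ = 0.693147 / 18.9 = 0.03667 h⁻¹
e^(−kτ) = e^(−0.03667 × 30.0) = 0.3328
Accumulation ratio R = 1 / (1 − e^(−kτ)) = 1 / (1 − 0.3328) = 1.499
Steady-state peak = C₀ × R = 0.761 × 1.499 = 1.141 mg/L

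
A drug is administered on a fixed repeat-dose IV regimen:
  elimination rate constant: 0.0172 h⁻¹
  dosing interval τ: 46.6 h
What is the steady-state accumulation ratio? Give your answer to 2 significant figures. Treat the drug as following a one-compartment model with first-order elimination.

1.8

e^(−kτ) = e^(−0.01720 × 46.6) = 0.4486
Accumulation ratio R = 1 / (1 − e^(−kτ)) = 1 / (1 − 0.4486) = 1.814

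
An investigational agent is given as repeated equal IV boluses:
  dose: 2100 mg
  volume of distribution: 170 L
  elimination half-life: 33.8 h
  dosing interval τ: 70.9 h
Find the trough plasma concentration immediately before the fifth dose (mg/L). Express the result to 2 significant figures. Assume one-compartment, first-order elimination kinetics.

3.8 mg/L

C₀ per dose = Dose / Vd = 2100 / 170 = 12.35 mg/L
k = ln2 / t½ = 0.693147 / 33.8 = 0.02051 h⁻¹
Fraction remaining after one interval: r = e^(−kτ) = e^(−0.02051 × 70.9) = 0.2336
Before dose 5, 4 doses have been given (aged 1τ, 2τ, 3τ, 4τ).
C_trough = C₀ × (r + r² + … + r^4) = C₀ × r(1−r^4)/(1−r)
        = 12.35 × 0.2336 × (1 − 0.002978) / (1 − 0.2336) = 3.753 mg/L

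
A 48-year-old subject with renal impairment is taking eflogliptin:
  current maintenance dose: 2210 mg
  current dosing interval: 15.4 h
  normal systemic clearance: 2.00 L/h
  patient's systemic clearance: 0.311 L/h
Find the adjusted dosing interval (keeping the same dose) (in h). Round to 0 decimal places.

To keep the same average steady-state level, dosing rate must scale with clearance.
CL ratio = 0.311 / 2.00 = 0.1555
New interval (same dose) = 15.4 / 0.1555 = 99.04 h

99 h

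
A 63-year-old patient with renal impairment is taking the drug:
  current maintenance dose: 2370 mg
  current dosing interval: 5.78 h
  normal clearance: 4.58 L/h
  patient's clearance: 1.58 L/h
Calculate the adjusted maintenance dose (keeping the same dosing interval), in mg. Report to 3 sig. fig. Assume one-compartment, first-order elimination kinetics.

818 mg

To keep the same average steady-state level, dosing rate must scale with clearance.
CL ratio = 1.58 / 4.58 = 0.3450
New dose (same interval) = 2370 × 0.3450 = 817.7 mg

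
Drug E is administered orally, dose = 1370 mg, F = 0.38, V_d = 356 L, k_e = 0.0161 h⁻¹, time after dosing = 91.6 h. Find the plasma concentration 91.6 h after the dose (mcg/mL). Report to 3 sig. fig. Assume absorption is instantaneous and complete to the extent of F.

0.335 mcg/mL

Amount reaching circulation = F × Dose = 0.38 × 1370 = 520.6 mg
C₀ = F·Dose / Vd = 520.6 / 356 = 1.462 mg/L
C = C₀ · e^(−k·t) = 1.462 × e^(−0.01610 × 91.6)
  = 1.462 × 0.2288 = 0.3345 mg/L
(0.3345 mg/L = 0.3345 mcg/mL)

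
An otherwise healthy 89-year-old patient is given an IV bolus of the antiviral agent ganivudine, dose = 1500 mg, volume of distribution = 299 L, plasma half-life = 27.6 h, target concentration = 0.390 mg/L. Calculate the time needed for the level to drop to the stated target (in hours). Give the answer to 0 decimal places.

C₀ = Dose / Vd = 1500 / 299 = 5.017 mg/L
k = ln2 / t½ = 0.693147 / 27.6 = 0.02511 h⁻¹
t = ln(C₀ / C) / k = ln(5.017 / 0.390) / 0.02511
  = ln(12.86) / 0.02511 = 2.554 / 0.02511 = 101.7 h

102 h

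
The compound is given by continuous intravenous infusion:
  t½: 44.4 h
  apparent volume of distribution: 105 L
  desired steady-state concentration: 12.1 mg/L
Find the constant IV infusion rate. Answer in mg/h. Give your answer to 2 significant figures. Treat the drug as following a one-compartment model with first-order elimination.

k = ln2 / t½ = 0.693147 / 44.4 = 0.01561 h⁻¹
CL = k × Vd = 0.01561 × 105 = 1.639 L/h
At steady state, infusion rate R₀ = Css × CL = 12.1 × 1.639 = 19.83 mg/h

20 mg/h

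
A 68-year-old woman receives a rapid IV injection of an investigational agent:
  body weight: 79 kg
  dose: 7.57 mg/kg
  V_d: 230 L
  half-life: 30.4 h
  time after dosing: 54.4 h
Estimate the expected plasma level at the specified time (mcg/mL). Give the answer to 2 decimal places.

0.75 mcg/mL

Total dose = 7.57 × 79 = 598.0 mg
C₀ = Dose / Vd = 598.0 / 230 = 2.600 mg/L
k = ln2 / t½ = 0.693147 / 30.4 = 0.02280 h⁻¹
C = C₀ · e^(−k·t) = 2.600 × e^(−0.02280 × 54.4)
  = 2.600 × 0.2893 = 0.7522 mg/L
(0.7522 mg/L = 0.7522 mcg/mL)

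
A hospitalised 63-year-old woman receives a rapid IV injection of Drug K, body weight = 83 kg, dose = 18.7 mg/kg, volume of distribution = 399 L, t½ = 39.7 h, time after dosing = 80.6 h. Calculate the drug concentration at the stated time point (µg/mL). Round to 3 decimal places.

Total dose = 18.7 × 83 = 1552 mg
C₀ = Dose / Vd = 1552 / 399 = 3.890 mg/L
k = ln2 / t½ = 0.693147 / 39.7 = 0.01746 h⁻¹
C = C₀ · e^(−k·t) = 3.890 × e^(−0.01746 × 80.6)
  = 3.890 × 0.2448 = 0.9523 mg/L
(0.9523 mg/L = 0.9523 µg/mL)

0.952 µg/mL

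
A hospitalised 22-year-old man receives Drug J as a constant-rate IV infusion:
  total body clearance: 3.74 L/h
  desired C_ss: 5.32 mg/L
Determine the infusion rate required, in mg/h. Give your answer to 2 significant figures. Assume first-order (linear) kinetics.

20 mg/h

At steady state, infusion rate R₀ = Css × CL = 5.32 × 3.740 = 19.90 mg/h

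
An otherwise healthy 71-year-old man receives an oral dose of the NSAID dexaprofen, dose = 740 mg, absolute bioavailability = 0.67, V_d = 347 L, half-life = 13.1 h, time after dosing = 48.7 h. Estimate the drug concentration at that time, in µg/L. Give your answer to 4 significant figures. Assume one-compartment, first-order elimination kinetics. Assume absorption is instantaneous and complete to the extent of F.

Amount reaching circulation = F × Dose = 0.67 × 740.0 = 495.8 mg
C₀ = F·Dose / Vd = 495.8 / 347 = 1.429 mg/L
k = ln2 / t½ = 0.693147 / 13.1 = 0.05291 h⁻¹
C = C₀ · e^(−k·t) = 1.429 × e^(−0.05291 × 48.7)
  = 1.429 × 0.07602 = 0.1086 mg/L
Convert: 0.1086 mg/L × 1000 = 108.6 µg/L

108.6 µg/L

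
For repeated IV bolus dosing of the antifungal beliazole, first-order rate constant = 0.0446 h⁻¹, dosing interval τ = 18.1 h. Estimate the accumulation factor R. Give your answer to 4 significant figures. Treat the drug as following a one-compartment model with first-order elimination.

1.805

e^(−kτ) = e^(−0.04460 × 18.1) = 0.4461
Accumulation ratio R = 1 / (1 − e^(−kτ)) = 1 / (1 − 0.4461) = 1.805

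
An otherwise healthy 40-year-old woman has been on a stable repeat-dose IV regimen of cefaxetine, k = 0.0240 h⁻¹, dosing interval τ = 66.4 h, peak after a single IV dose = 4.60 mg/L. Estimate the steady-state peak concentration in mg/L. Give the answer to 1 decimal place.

5.8 mg/L

e^(−kτ) = e^(−0.02400 × 66.4) = 0.2032
Accumulation ratio R = 1 / (1 − e^(−kτ)) = 1 / (1 − 0.2032) = 1.255
Steady-state peak = C₀ × R = 4.60 × 1.255 = 5.773 mg/L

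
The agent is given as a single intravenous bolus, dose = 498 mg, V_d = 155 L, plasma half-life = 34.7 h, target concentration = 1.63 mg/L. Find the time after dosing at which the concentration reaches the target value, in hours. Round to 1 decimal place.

C₀ = Dose / Vd = 498.0 / 155 = 3.213 mg/L
k = ln2 / t½ = 0.693147 / 34.7 = 0.01998 h⁻¹
t = ln(C₀ / C) / k = ln(3.213 / 1.63) / 0.01998
  = ln(1.971) / 0.01998 = 0.6785 / 0.01998 = 33.96 h

34.0 h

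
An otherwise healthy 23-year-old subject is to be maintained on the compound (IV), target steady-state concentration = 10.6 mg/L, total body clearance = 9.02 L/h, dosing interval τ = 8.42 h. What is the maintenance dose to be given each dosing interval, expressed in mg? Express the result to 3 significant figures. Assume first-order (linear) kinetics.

805 mg

At steady state, Dose/τ = Css × CL.
Dose = Css × CL × τ = 10.6 × 9.020 × 8.42 = 805.1 mg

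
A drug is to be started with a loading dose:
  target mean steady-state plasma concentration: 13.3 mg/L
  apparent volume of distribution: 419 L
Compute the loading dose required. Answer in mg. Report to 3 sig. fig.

5570 mg

LD = Css × Vd = 13.3 × 419 = 5573 mg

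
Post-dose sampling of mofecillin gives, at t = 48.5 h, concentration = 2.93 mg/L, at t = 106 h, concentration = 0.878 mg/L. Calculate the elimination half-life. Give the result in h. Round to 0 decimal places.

33 h

k = ln(C₁/C₂) / (t₂ − t₁) = ln(2.93/0.878) / (106 − 48.5)
  = 1.205 / 57.50 = 0.02096 h⁻¹
t½ = ln2 / k = 0.693147 / 0.02096 = 33.07 h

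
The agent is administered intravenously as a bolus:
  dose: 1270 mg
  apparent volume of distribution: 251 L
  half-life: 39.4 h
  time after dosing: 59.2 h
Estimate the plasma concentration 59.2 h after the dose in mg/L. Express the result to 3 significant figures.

C₀ = Dose / Vd = 1270 / 251 = 5.060 mg/L
k = ln2 / t½ = 0.693147 / 39.4 = 0.01759 h⁻¹
C = C₀ · e^(−k·t) = 5.060 × e^(−0.01759 × 59.2)
  = 5.060 × 0.3530 = 1.786 mg/L

1.79 mg/L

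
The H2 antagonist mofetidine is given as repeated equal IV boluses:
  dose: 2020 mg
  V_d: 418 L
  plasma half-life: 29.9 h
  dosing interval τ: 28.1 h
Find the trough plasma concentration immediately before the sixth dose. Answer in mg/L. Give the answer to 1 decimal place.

C₀ per dose = Dose / Vd = 2020 / 418 = 4.833 mg/L
k = ln2 / t½ = 0.693147 / 29.9 = 0.02318 h⁻¹
Fraction remaining after one interval: r = e^(−kτ) = e^(−0.02318 × 28.1) = 0.5213
Before dose 6, 5 doses have been given (aged 1τ, 2τ, 3τ, 4τ, 5τ).
C_trough = C₀ × (r + r² + … + r^5) = C₀ × r(1−r^5)/(1−r)
        = 4.833 × 0.5213 × (1 − 0.03850) / (1 − 0.5213) = 5.060 mg/L

5.1 mg/L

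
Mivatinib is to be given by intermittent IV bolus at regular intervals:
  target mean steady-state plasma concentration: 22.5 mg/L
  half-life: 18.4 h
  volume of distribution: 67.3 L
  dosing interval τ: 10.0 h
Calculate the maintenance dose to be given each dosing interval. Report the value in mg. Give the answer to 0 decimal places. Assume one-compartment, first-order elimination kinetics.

570 mg

k = ln2 / t½ = 0.693147 / 18.4 = 0.03767 h⁻¹
CL = k × Vd = 0.03767 × 67.3 = 2.535 L/h
At steady state, Dose/τ = Css × CL.
Dose = Css × CL × τ = 22.5 × 2.535 × 10.0 = 570.4 mg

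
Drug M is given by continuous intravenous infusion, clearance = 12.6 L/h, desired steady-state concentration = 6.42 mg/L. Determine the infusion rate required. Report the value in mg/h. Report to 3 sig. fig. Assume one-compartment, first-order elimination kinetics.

At steady state, infusion rate R₀ = Css × CL = 6.42 × 12.60 = 80.89 mg/h

80.9 mg/h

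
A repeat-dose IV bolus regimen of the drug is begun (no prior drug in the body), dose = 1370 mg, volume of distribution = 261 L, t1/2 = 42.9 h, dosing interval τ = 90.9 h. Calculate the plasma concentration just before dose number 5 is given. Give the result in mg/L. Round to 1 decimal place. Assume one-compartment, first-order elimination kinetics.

C₀ per dose = Dose / Vd = 1370 / 261 = 5.249 mg/L
k = ln2 / t½ = 0.693147 / 42.9 = 0.01616 h⁻¹
Fraction remaining after one interval: r = e^(−kτ) = e^(−0.01616 × 90.9) = 0.2302
Before dose 5, 4 doses have been given (aged 1τ, 2τ, 3τ, 4τ).
C_trough = C₀ × (r + r² + … + r^4) = C₀ × r(1−r^4)/(1−r)
        = 5.249 × 0.2302 × (1 − 0.002808) / (1 − 0.2302) = 1.565 mg/L

1.6 mg/L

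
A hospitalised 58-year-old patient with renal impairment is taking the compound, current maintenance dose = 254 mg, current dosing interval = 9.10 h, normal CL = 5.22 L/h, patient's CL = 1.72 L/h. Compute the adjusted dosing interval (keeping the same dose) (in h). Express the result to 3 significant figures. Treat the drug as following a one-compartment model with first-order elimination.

27.6 h

To keep the same average steady-state level, dosing rate must scale with clearance.
CL ratio = 1.72 / 5.22 = 0.3295
New interval (same dose) = 9.10 / 0.3295 = 27.62 h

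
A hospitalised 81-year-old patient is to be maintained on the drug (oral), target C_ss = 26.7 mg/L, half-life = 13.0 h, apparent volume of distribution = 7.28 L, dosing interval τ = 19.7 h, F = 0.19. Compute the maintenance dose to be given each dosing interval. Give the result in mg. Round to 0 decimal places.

k = ln2 / t½ = 0.693147 / 13.0 = 0.05332 h⁻¹
CL = k × Vd = 0.05332 × 7.28 = 0.3882 L/h
At steady state, F × (Dose/τ) = Css × CL.
Dose = Css × CL × τ / F = 26.7 × 0.3882 × 19.7 / 0.19 = 1075 mg

1075 mg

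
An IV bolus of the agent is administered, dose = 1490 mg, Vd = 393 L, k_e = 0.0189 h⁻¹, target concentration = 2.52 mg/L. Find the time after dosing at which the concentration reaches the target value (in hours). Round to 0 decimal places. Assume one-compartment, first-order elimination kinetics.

C₀ = Dose / Vd = 1490 / 393 = 3.791 mg/L
t = ln(C₀ / C) / k = ln(3.791 / 2.52) / 0.01890
  = ln(1.504) / 0.01890 = 0.4081 / 0.01890 = 21.59 h

22 h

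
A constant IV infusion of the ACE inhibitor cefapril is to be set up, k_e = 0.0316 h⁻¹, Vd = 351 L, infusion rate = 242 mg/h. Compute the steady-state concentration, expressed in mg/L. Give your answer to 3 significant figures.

CL = k × Vd = 0.03160 × 351 = 11.09 L/h
At steady state Css = R₀ / CL = 242 / 11.09 = 21.82 mg/L

21.8 mg/L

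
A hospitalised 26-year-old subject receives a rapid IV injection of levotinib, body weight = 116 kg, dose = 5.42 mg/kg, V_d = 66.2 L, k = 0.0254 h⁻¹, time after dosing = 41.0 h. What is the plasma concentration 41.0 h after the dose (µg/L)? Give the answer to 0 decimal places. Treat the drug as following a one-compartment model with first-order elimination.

Total dose = 5.42 × 116 = 628.7 mg
C₀ = Dose / Vd = 628.7 / 66.2 = 9.497 mg/L
C = C₀ · e^(−k·t) = 9.497 × e^(−0.02540 × 41.0)
  = 9.497 × 0.3530 = 3.352 mg/L
Convert: 3.352 mg/L × 1000 = 3352 µg/L

3352 µg/L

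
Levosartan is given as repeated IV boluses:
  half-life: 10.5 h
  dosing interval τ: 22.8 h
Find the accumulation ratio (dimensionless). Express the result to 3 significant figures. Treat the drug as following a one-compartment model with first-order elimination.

1.29

k = ln2 / t½ = 0.693147 / 10.5 = 0.06601 h⁻¹
e^(−kτ) = e^(−0.06601 × 22.8) = 0.2220
Accumulation ratio R = 1 / (1 − e^(−kτ)) = 1 / (1 − 0.2220) = 1.285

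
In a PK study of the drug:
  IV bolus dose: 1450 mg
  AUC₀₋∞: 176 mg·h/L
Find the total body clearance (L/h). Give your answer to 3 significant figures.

8.24 L/h

CL = Dose / AUC = 1450 / 176 = 8.239 L/h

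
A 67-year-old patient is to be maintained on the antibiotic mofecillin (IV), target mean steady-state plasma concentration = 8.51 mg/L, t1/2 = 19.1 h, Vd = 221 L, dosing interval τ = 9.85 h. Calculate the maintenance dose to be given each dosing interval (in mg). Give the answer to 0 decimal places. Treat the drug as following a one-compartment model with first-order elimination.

k = ln2 / t½ = 0.693147 / 19.1 = 0.03629 h⁻¹
CL = k × Vd = 0.03629 × 221 = 8.020 L/h
At steady state, Dose/τ = Css × CL.
Dose = Css × CL × τ = 8.51 × 8.020 × 9.85 = 672.3 mg

672 mg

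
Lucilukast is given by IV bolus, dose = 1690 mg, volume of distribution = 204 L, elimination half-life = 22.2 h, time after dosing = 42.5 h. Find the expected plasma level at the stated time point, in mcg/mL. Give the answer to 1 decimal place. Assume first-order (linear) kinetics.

C₀ = Dose / Vd = 1690 / 204 = 8.284 mg/L
k = ln2 / t½ = 0.693147 / 22.2 = 0.03122 h⁻¹
C = C₀ · e^(−k·t) = 8.284 × e^(−0.03122 × 42.5)
  = 8.284 × 0.2653 = 2.198 mg/L
(2.198 mg/L = 2.198 mcg/mL)

2.2 mcg/mL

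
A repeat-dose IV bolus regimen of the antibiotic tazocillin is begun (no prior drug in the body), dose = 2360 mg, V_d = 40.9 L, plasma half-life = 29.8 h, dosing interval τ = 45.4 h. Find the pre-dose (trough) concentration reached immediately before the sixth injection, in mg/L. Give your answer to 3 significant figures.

30.6 mg/L

C₀ per dose = Dose / Vd = 2360 / 40.9 = 57.70 mg/L
k = ln2 / t½ = 0.693147 / 29.8 = 0.02326 h⁻¹
Fraction remaining after one interval: r = e^(−kτ) = e^(−0.02326 × 45.4) = 0.3478
Before dose 6, 5 doses have been given (aged 1τ, 2τ, 3τ, 4τ, 5τ).
C_trough = C₀ × (r + r² + … + r^5) = C₀ × r(1−r^5)/(1−r)
        = 57.70 × 0.3478 × (1 − 0.005089) / (1 − 0.3478) = 30.61 mg/L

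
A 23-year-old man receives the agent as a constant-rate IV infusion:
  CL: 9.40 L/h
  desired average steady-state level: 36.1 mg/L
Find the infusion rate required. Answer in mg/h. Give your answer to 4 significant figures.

339.3 mg/h

At steady state, infusion rate R₀ = Css × CL = 36.1 × 9.400 = 339.3 mg/h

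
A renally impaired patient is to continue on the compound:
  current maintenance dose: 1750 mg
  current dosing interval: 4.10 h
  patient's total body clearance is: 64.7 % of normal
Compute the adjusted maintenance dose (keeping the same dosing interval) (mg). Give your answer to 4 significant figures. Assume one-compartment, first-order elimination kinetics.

1132 mg

To keep the same average steady-state level, dosing rate must scale with clearance.
CL ratio = 64.7 / 100 = 0.6470
New dose (same interval) = 1750 × 0.6470 = 1132 mg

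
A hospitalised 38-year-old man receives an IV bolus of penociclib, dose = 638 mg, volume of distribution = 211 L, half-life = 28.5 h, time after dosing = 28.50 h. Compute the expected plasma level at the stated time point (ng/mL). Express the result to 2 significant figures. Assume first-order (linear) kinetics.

1500 ng/mL

C₀ = Dose / Vd = 638.0 / 211 = 3.024 mg/L
k = ln2 / t½ = 0.693147 / 28.5 = 0.02432 h⁻¹
t / t½ = 28.50 / 28.5 = 1 half-lives
C = C₀ × (1/2)^1 = 3.024 × 0.5000 = 1.512 mg/L
Convert: 1.512 mg/L × 1000 = 1512 ng/mL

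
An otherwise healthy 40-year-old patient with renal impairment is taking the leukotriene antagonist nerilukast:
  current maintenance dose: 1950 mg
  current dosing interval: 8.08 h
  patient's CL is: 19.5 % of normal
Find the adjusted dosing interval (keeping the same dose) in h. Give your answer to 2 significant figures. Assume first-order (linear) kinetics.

41 h

To keep the same average steady-state level, dosing rate must scale with clearance.
CL ratio = 19.5 / 100 = 0.1950
New interval (same dose) = 8.08 / 0.1950 = 41.44 h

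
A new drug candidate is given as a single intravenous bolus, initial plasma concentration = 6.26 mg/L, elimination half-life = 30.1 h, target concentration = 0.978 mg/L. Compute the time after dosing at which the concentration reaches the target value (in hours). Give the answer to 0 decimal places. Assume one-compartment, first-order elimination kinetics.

81 h

k = ln2 / t½ = 0.693147 / 30.1 = 0.02303 h⁻¹
t = ln(C₀ / C) / k = ln(6.260 / 0.978) / 0.02303
  = ln(6.401) / 0.02303 = 1.856 / 0.02303 = 80.59 h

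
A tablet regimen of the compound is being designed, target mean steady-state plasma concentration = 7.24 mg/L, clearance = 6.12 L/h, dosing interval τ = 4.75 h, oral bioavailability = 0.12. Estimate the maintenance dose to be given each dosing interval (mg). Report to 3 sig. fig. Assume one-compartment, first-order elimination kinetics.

1750 mg

At steady state, F × (Dose/τ) = Css × CL.
Dose = Css × CL × τ / F = 7.24 × 6.120 × 4.75 / 0.12 = 1754 mg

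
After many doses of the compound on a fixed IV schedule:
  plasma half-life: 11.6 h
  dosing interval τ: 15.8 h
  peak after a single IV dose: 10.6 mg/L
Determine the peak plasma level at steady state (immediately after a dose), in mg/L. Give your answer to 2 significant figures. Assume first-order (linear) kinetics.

k = ln2 / t½ = 0.693147 / 11.6 = 0.05975 h⁻¹
e^(−kτ) = e^(−0.05975 × 15.8) = 0.3890
Accumulation ratio R = 1 / (1 − e^(−kτ)) = 1 / (1 − 0.3890) = 1.637
Steady-state peak = C₀ × R = 10.6 × 1.637 = 17.35 mg/L

17 mg/L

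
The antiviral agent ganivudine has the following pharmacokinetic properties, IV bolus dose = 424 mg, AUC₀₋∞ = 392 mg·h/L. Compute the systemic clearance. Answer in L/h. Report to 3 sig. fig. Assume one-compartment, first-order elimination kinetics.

1.08 L/h

CL = Dose / AUC = 424 / 392 = 1.082 L/h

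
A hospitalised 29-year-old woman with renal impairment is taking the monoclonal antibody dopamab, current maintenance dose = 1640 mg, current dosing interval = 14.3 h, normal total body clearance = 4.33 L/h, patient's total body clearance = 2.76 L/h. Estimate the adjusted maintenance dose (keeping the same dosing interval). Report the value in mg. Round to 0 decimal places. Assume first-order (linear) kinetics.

1045 mg

To keep the same average steady-state level, dosing rate must scale with clearance.
CL ratio = 2.76 / 4.33 = 0.6374
New dose (same interval) = 1640 × 0.6374 = 1045 mg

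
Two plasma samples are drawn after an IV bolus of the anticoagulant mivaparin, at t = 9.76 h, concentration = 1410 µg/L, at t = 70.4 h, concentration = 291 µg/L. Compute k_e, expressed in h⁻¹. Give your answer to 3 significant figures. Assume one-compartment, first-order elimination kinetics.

k = ln(C₁/C₂) / (t₂ − t₁) = ln(1410/291) / (70.4 − 9.76)
  = 1.578 / 60.64 = 0.02602 h⁻¹

0.0260 h⁻¹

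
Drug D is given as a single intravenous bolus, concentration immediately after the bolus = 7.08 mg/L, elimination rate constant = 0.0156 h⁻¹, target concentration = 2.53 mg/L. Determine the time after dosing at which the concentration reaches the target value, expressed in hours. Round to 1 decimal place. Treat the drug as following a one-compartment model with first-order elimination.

t = ln(C₀ / C) / k = ln(7.080 / 2.53) / 0.01560
  = ln(2.798) / 0.01560 = 1.029 / 0.01560 = 65.96 h

66.0 h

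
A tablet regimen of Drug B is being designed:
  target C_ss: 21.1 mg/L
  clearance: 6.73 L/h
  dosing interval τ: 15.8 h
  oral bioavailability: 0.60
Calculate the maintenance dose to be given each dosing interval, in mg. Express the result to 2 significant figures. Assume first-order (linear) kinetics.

At steady state, F × (Dose/τ) = Css × CL.
Dose = Css × CL × τ / F = 21.1 × 6.730 × 15.8 / 0.60 = 3739 mg

3700 mg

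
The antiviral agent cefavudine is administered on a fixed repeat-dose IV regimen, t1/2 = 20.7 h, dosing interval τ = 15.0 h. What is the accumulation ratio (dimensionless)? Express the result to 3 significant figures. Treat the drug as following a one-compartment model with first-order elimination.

k = ln2 / t½ = 0.693147 / 20.7 = 0.03349 h⁻¹
e^(−kτ) = e^(−0.03349 × 15.0) = 0.6051
Accumulation ratio R = 1 / (1 − e^(−kτ)) = 1 / (1 − 0.6051) = 2.532

2.53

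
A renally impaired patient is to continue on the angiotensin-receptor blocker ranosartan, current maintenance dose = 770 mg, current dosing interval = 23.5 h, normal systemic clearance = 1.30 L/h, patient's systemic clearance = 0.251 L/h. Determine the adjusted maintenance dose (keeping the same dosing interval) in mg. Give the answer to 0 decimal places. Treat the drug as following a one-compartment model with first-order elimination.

149 mg

To keep the same average steady-state level, dosing rate must scale with clearance.
CL ratio = 0.251 / 1.30 = 0.1931
New dose (same interval) = 770 × 0.1931 = 148.7 mg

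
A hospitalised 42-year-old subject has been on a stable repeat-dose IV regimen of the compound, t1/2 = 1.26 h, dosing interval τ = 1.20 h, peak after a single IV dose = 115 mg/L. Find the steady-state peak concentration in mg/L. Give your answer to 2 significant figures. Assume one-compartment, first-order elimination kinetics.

240 mg/L

k = ln2 / t½ = 0.693147 / 1.26 = 0.5501 h⁻¹
e^(−kτ) = e^(−0.5501 × 1.20) = 0.5168
Accumulation ratio R = 1 / (1 − e^(−kτ)) = 1 / (1 − 0.5168) = 2.070
Steady-state peak = C₀ × R = 115 × 2.070 = 238.1 mg/L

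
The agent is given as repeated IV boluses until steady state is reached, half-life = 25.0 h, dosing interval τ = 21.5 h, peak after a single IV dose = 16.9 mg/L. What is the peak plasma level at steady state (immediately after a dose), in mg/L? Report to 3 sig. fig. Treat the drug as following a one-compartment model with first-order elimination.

37.6 mg/L

k = ln2 / t½ = 0.693147 / 25.0 = 0.02773 h⁻¹
e^(−kτ) = e^(−0.02773 × 21.5) = 0.5509
Accumulation ratio R = 1 / (1 − e^(−kτ)) = 1 / (1 − 0.5509) = 2.227
Steady-state peak = C₀ × R = 16.9 × 2.227 = 37.64 mg/L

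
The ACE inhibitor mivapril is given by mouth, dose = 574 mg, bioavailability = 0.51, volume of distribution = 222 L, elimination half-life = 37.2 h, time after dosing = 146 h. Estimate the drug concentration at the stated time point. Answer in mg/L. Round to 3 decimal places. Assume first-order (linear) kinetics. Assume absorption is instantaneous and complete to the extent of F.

Amount reaching circulation = F × Dose = 0.51 × 574.0 = 292.7 mg
C₀ = F·Dose / Vd = 292.7 / 222 = 1.318 mg/L
k = ln2 / t½ = 0.693147 / 37.2 = 0.01863 h⁻¹
C = C₀ · e^(−k·t) = 1.318 × e^(−0.01863 × 146)
  = 1.318 × 0.06588 = 0.08683 mg/L

0.087 mg/L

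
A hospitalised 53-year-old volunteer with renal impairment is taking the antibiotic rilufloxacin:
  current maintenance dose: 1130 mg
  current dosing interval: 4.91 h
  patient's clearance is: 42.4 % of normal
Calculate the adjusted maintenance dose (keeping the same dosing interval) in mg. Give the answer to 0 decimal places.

479 mg

To keep the same average steady-state level, dosing rate must scale with clearance.
CL ratio = 42.4 / 100 = 0.4240
New dose (same interval) = 1130 × 0.4240 = 479.1 mg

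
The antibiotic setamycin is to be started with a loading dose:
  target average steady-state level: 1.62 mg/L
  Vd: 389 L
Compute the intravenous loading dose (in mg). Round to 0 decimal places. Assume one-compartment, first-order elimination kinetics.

630 mg

LD = Css × Vd = 1.62 × 389 = 630.2 mg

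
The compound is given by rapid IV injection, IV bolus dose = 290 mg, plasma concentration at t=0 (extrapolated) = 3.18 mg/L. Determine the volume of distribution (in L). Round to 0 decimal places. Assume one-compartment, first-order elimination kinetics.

91 L

Vd = Dose / C₀ = 290.0 / 3.18 = 91.19 L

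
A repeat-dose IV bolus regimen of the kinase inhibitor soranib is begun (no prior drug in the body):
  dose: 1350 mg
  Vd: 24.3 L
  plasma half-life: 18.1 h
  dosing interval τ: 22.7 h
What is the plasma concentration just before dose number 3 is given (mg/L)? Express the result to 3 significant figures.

C₀ per dose = Dose / Vd = 1350 / 24.3 = 55.56 mg/L
k = ln2 / t½ = 0.693147 / 18.1 = 0.03830 h⁻¹
Fraction remaining after one interval: r = e^(−kτ) = e^(−0.03830 × 22.7) = 0.4192
Before dose 3, 2 doses have been given (aged 1τ, 2τ).
C_trough = C₀ × (r + r²) = 55.56 × (0.4192 + 0.1757) = 33.05 mg/L

33.1 mg/L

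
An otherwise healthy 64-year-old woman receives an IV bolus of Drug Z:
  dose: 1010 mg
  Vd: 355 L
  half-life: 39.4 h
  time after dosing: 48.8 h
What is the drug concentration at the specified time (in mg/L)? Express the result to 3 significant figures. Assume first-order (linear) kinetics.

C₀ = Dose / Vd = 1010 / 355 = 2.845 mg/L
k = ln2 / t½ = 0.693147 / 39.4 = 0.01759 h⁻¹
C = C₀ · e^(−k·t) = 2.845 × e^(−0.01759 × 48.8)
  = 2.845 × 0.4238 = 1.206 mg/L

1.21 mg/L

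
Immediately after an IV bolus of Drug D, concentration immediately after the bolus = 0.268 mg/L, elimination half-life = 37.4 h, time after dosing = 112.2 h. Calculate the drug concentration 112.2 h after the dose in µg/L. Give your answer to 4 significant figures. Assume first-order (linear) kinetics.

33.50 µg/L

k = ln2 / t½ = 0.693147 / 37.4 = 0.01853 h⁻¹
t / t½ = 112.2 / 37.4 = 3 half-lives
C = C₀ × (1/2)^3 = 0.2680 × 0.1250 = 0.03350 mg/L
Convert: 0.03350 mg/L × 1000 = 33.50 µg/L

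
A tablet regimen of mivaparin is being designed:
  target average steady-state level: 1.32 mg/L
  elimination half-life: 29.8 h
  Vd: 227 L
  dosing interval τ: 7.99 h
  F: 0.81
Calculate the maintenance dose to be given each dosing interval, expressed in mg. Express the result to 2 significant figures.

k = ln2 / t½ = 0.693147 / 29.8 = 0.02326 h⁻¹
CL = k × Vd = 0.02326 × 227 = 5.280 L/h
At steady state, F × (Dose/τ) = Css × CL.
Dose = Css × CL × τ / F = 1.32 × 5.280 × 7.99 / 0.81 = 68.75 mg

69 mg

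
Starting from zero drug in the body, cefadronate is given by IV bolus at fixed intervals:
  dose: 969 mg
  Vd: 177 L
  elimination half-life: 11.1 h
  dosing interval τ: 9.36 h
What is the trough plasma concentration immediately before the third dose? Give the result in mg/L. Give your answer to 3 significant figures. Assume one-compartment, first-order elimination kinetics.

C₀ per dose = Dose / Vd = 969 / 177 = 5.475 mg/L
k = ln2 / t½ = 0.693147 / 11.1 = 0.06245 h⁻¹
Fraction remaining after one interval: r = e^(−kτ) = e^(−0.06245 × 9.36) = 0.5574
Before dose 3, 2 doses have been given (aged 1τ, 2τ).
C_trough = C₀ × (r + r²) = 5.475 × (0.5574 + 0.3107) = 4.753 mg/L

4.75 mg/L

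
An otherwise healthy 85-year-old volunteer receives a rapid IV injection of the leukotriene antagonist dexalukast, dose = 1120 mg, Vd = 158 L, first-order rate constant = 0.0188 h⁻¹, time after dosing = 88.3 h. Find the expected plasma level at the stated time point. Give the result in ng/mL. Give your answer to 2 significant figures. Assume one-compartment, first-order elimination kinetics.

1300 ng/mL

C₀ = Dose / Vd = 1120 / 158 = 7.089 mg/L
C = C₀ · e^(−k·t) = 7.089 × e^(−0.01880 × 88.3)
  = 7.089 × 0.1901 = 1.348 mg/L
Convert: 1.348 mg/L × 1000 = 1348 ng/mL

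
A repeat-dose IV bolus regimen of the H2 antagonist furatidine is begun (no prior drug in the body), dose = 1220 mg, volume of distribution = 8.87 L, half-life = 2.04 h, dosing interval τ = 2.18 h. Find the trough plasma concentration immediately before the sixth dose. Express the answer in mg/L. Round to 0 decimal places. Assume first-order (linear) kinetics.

C₀ per dose = Dose / Vd = 1220 / 8.87 = 137.5 mg/L
k = ln2 / t½ = 0.693147 / 2.04 = 0.3398 h⁻¹
Fraction remaining after one interval: r = e^(−kτ) = e^(−0.3398 × 2.18) = 0.4767
Before dose 6, 5 doses have been given (aged 1τ, 2τ, 3τ, 4τ, 5τ).
C_trough = C₀ × (r + r² + … + r^5) = C₀ × r(1−r^5)/(1−r)
        = 137.5 × 0.4767 × (1 − 0.02462) / (1 − 0.4767) = 122.2 mg/L

122 mg/L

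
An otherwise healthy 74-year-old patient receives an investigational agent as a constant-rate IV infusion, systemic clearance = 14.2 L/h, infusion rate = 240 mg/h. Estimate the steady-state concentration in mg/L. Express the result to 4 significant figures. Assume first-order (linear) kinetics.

16.90 mg/L

At steady state Css = R₀ / CL = 240 / 14.20 = 16.90 mg/L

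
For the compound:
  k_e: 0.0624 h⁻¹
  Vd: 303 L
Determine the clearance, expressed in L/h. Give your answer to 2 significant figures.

19 L/h

CL = k × Vd = 0.0624 × 303 = 18.91 L/h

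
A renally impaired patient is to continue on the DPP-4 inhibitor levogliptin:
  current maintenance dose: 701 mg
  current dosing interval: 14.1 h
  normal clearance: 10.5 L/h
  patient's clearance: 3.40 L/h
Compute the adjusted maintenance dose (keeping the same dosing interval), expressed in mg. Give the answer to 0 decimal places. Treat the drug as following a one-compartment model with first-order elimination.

To keep the same average steady-state level, dosing rate must scale with clearance.
CL ratio = 3.40 / 10.5 = 0.3238
New dose (same interval) = 701 × 0.3238 = 227.0 mg

227 mg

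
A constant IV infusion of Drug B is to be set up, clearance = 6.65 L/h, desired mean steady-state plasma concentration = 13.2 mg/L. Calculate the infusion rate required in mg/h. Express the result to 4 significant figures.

87.78 mg/h

At steady state, infusion rate R₀ = Css × CL = 13.2 × 6.650 = 87.78 mg/h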